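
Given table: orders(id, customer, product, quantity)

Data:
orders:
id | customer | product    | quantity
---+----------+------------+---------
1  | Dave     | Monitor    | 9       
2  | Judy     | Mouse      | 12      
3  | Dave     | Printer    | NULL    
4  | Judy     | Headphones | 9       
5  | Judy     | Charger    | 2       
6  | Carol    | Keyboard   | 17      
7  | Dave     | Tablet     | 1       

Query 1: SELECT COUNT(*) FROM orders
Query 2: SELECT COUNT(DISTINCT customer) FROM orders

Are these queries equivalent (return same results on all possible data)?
No, not equivalent

Query 1 returns: [(7,)]
Query 2 returns: [(3,)]

Reason: COUNT(*) counts rows, COUNT(DISTINCT customer) counts unique customers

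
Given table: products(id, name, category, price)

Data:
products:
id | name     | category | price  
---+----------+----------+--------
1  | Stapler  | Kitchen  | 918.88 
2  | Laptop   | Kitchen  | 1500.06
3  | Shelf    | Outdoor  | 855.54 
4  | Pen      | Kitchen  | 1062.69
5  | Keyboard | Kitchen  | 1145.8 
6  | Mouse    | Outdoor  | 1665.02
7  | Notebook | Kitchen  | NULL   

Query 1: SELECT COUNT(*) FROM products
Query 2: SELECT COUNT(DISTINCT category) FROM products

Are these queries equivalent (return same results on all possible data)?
No, not equivalent

Query 1 returns: [(7,)]
Query 2 returns: [(2,)]

Reason: COUNT(*) counts rows, COUNT(DISTINCT category) counts unique categorys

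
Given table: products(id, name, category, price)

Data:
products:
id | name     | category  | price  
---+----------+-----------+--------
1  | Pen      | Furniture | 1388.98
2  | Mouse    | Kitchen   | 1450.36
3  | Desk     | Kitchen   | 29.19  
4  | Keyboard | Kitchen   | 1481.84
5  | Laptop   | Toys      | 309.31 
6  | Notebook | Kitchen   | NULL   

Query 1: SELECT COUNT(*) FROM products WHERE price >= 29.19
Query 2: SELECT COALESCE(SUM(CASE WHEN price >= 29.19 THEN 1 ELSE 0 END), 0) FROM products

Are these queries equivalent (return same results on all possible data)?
Yes, equivalent

Both queries return: [(5,)]

Reason: COUNT with WHERE vs conditional SUM (COALESCE handles empty-table NULL)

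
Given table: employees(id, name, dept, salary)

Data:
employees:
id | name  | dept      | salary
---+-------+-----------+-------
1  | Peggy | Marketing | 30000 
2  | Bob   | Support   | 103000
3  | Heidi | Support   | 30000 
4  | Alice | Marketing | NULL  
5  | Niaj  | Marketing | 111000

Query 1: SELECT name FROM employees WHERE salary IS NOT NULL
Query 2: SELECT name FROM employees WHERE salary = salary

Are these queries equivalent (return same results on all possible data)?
Yes, equivalent

Both queries return: [('Bob',), ('Heidi',), ('Niaj',), ('Peggy',)]

Reason: IS NOT NULL vs self-equality (both exclude NULLs)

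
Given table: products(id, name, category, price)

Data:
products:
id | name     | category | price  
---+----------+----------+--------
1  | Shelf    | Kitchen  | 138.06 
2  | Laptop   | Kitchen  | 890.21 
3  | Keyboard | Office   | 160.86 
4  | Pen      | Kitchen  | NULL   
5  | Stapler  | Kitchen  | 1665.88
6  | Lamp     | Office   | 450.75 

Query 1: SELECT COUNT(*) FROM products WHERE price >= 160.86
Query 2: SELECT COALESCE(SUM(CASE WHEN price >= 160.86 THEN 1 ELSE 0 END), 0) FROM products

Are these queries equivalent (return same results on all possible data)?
Yes, equivalent

Both queries return: [(4,)]

Reason: COUNT with WHERE vs conditional SUM (COALESCE handles empty-table NULL)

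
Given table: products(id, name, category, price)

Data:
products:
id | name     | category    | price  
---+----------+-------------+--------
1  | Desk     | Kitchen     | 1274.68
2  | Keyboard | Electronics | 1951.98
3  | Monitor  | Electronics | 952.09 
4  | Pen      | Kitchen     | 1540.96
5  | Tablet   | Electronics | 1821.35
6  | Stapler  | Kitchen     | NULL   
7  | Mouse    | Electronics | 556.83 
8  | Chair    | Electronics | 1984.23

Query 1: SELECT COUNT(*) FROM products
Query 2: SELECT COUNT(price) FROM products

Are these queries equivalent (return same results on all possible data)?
No, not equivalent

Query 1 returns: [(8,)]
Query 2 returns: [(7,)]

Reason: COUNT(*) includes NULLs, COUNT(column) excludes them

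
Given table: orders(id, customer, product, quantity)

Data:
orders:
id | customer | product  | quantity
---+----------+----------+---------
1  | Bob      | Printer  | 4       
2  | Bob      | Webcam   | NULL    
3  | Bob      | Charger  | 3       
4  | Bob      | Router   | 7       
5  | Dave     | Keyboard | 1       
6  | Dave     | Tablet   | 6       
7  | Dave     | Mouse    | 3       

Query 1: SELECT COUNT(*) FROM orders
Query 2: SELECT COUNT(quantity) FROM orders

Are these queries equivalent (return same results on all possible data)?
No, not equivalent

Query 1 returns: [(7,)]
Query 2 returns: [(6,)]

Reason: COUNT(*) includes NULLs, COUNT(column) excludes them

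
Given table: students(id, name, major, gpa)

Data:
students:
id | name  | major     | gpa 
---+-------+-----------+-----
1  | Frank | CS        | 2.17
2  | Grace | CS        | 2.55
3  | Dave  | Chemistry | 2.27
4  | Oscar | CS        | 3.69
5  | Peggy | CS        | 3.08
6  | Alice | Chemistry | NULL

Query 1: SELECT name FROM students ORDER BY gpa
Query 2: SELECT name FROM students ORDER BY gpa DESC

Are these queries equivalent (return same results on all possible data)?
No, not equivalent

Query 1 returns: [('Alice',), ('Frank',), ('Dave',), ('Grace',), ('Peggy',), ('Oscar',)]
Query 2 returns: [('Oscar',), ('Peggy',), ('Grace',), ('Dave',), ('Frank',), ('Alice',)]

Reason: ASC vs DESC gives opposite ordering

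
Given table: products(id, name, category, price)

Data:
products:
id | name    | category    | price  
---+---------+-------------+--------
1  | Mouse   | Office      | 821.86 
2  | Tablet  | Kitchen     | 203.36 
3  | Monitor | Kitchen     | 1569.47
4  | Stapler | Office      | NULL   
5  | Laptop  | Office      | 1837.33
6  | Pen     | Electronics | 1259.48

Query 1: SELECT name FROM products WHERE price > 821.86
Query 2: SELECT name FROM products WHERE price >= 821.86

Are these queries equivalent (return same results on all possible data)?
No, not equivalent

Query 1 returns: [('Monitor',), ('Laptop',), ('Pen',)]
Query 2 returns: [('Mouse',), ('Monitor',), ('Laptop',), ('Pen',)]

Reason: > vs >= gives different results when price = 821.86 exists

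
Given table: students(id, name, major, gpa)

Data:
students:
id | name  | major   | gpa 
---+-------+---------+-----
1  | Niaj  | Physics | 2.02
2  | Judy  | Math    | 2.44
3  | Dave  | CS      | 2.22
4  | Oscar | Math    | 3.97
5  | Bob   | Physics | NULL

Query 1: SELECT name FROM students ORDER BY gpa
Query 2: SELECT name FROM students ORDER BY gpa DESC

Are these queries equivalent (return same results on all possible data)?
No, not equivalent

Query 1 returns: [('Bob',), ('Niaj',), ('Dave',), ('Judy',), ('Oscar',)]
Query 2 returns: [('Oscar',), ('Judy',), ('Dave',), ('Niaj',), ('Bob',)]

Reason: ASC vs DESC gives opposite ordering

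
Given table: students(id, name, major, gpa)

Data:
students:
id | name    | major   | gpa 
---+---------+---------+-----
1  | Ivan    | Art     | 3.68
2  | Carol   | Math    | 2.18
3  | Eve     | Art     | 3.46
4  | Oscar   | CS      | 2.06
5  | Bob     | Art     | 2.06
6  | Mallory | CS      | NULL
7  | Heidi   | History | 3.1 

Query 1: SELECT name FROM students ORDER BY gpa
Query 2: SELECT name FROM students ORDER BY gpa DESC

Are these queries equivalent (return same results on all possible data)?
No, not equivalent

Query 1 returns: [('Mallory',), ('Oscar',), ('Bob',), ('Carol',), ('Heidi',), ('Eve',), ('Ivan',)]
Query 2 returns: [('Ivan',), ('Eve',), ('Heidi',), ('Carol',), ('Oscar',), ('Bob',), ('Mallory',)]

Reason: ASC vs DESC gives opposite ordering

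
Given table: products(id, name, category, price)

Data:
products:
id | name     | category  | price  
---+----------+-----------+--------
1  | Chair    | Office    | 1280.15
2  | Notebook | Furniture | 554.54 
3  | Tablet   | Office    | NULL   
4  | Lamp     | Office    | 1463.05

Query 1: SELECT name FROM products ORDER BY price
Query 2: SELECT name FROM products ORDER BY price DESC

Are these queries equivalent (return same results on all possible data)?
No, not equivalent

Query 1 returns: [('Tablet',), ('Notebook',), ('Chair',), ('Lamp',)]
Query 2 returns: [('Lamp',), ('Chair',), ('Notebook',), ('Tablet',)]

Reason: ASC vs DESC gives opposite ordering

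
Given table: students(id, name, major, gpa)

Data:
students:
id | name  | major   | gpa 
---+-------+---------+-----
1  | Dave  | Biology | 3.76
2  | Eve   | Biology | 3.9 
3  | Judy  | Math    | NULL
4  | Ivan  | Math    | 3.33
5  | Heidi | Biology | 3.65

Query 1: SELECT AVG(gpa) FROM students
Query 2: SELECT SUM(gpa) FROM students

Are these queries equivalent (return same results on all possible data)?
No, not equivalent

Query 1 returns: [(3.66,)]
Query 2 returns: [(14.64,)]

Reason: AVG vs SUM give different aggregate values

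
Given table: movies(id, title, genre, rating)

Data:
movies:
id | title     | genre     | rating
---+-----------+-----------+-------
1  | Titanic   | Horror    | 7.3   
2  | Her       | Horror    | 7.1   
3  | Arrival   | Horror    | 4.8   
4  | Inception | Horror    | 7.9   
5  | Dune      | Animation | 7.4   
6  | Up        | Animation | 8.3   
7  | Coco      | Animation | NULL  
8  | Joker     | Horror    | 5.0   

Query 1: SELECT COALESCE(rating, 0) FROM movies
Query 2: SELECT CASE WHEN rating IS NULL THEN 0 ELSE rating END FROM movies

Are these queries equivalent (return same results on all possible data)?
Yes, equivalent

Both queries return: [(0,), (4.8,), (5.0,), (7.1,), (7.3,), (7.4,), (7.9,), (8.3,)]

Reason: COALESCE vs CASE for NULL handling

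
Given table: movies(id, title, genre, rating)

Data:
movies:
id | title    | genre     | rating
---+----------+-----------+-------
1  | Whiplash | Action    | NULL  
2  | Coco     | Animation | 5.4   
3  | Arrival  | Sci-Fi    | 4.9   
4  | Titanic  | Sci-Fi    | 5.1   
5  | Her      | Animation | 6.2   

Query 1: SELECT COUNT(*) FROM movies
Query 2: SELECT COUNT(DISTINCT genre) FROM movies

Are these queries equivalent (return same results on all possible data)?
No, not equivalent

Query 1 returns: [(5,)]
Query 2 returns: [(3,)]

Reason: COUNT(*) counts rows, COUNT(DISTINCT genre) counts unique genres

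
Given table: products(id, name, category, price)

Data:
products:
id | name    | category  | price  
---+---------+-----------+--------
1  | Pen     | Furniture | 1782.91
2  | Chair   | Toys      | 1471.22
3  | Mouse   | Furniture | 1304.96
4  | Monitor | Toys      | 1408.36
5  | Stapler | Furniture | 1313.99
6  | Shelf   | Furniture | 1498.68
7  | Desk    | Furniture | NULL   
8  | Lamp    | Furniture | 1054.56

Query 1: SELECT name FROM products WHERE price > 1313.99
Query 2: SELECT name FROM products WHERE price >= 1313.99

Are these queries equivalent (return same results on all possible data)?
No, not equivalent

Query 1 returns: [('Pen',), ('Chair',), ('Monitor',), ('Shelf',)]
Query 2 returns: [('Pen',), ('Chair',), ('Monitor',), ('Stapler',), ('Shelf',)]

Reason: > vs >= gives different results when price = 1313.99 exists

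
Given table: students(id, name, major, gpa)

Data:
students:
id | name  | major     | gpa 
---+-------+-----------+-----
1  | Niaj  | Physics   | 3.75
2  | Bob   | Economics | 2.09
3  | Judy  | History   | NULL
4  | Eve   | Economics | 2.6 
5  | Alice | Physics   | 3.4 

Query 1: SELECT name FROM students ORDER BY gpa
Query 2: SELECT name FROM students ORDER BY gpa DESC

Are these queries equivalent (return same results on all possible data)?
No, not equivalent

Query 1 returns: [('Judy',), ('Bob',), ('Eve',), ('Alice',), ('Niaj',)]
Query 2 returns: [('Niaj',), ('Alice',), ('Eve',), ('Bob',), ('Judy',)]

Reason: ASC vs DESC gives opposite ordering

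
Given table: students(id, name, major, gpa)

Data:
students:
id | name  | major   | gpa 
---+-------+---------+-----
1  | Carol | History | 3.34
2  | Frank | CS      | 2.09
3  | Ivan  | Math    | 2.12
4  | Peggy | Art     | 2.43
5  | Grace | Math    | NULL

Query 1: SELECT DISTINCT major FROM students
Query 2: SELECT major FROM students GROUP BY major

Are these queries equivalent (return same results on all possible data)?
Yes, equivalent

Both queries return: [('Art',), ('CS',), ('History',), ('Math',)]

Reason: Both get unique majors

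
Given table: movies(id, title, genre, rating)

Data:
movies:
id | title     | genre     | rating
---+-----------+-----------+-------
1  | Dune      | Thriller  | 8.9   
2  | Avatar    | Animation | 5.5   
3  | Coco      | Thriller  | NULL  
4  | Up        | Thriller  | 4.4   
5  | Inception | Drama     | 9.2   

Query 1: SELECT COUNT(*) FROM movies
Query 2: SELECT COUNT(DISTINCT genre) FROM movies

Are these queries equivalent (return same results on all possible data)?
No, not equivalent

Query 1 returns: [(5,)]
Query 2 returns: [(3,)]

Reason: COUNT(*) counts rows, COUNT(DISTINCT genre) counts unique genres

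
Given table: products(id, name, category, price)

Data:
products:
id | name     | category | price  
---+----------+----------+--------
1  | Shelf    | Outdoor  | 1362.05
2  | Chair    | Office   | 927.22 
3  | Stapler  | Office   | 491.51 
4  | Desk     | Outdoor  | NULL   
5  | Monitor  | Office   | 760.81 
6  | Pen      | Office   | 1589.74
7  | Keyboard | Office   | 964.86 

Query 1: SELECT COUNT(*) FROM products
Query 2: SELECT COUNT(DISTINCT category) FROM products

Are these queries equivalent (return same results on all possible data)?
No, not equivalent

Query 1 returns: [(7,)]
Query 2 returns: [(2,)]

Reason: COUNT(*) counts rows, COUNT(DISTINCT category) counts unique categorys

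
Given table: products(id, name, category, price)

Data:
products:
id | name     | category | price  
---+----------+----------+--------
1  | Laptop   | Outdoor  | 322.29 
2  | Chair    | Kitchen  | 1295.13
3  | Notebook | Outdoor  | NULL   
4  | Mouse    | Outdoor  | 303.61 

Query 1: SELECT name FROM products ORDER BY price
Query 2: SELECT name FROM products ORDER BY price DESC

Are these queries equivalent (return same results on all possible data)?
No, not equivalent

Query 1 returns: [('Notebook',), ('Mouse',), ('Laptop',), ('Chair',)]
Query 2 returns: [('Chair',), ('Laptop',), ('Mouse',), ('Notebook',)]

Reason: ASC vs DESC gives opposite ordering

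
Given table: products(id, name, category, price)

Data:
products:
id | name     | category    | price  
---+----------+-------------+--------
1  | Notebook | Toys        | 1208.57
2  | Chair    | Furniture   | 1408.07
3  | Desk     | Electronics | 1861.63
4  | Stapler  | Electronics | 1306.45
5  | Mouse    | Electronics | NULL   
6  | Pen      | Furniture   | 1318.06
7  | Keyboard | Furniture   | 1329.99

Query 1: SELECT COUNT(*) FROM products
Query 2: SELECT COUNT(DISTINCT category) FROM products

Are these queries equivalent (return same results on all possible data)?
No, not equivalent

Query 1 returns: [(7,)]
Query 2 returns: [(3,)]

Reason: COUNT(*) counts rows, COUNT(DISTINCT category) counts unique categorys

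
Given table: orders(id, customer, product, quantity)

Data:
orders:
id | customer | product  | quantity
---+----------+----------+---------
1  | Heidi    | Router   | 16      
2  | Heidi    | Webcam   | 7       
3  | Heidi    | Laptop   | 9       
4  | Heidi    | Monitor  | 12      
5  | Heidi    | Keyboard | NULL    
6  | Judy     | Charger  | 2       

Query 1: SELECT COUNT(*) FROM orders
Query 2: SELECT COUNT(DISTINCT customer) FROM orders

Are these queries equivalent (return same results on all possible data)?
No, not equivalent

Query 1 returns: [(6,)]
Query 2 returns: [(2,)]

Reason: COUNT(*) counts rows, COUNT(DISTINCT customer) counts unique customers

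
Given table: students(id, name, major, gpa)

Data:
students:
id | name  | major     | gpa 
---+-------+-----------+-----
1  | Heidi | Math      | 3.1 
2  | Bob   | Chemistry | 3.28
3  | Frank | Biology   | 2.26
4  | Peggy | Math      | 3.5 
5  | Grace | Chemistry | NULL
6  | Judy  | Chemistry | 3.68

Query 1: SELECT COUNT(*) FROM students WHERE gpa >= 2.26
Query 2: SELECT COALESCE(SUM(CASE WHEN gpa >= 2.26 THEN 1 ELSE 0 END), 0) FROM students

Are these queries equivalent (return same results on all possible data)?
Yes, equivalent

Both queries return: [(5,)]

Reason: COUNT with WHERE vs conditional SUM (COALESCE handles empty-table NULL)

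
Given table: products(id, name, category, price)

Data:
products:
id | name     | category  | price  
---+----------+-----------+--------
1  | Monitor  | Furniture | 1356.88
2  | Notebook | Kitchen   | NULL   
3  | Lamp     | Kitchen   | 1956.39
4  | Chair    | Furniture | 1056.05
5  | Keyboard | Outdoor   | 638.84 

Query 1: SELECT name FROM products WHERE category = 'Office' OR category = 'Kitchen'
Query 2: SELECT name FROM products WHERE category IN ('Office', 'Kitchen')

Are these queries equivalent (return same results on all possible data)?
Yes, equivalent

Both queries return: [('Lamp',), ('Notebook',)]

Reason: OR vs IN are equivalent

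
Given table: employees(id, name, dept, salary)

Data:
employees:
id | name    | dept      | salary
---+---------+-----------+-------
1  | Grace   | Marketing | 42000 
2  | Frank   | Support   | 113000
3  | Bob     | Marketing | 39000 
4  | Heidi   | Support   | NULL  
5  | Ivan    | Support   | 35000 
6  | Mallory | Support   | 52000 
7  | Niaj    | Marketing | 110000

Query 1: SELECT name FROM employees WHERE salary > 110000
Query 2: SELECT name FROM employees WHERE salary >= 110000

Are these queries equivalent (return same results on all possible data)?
No, not equivalent

Query 1 returns: [('Frank',)]
Query 2 returns: [('Frank',), ('Niaj',)]

Reason: > vs >= gives different results when salary = 110000 exists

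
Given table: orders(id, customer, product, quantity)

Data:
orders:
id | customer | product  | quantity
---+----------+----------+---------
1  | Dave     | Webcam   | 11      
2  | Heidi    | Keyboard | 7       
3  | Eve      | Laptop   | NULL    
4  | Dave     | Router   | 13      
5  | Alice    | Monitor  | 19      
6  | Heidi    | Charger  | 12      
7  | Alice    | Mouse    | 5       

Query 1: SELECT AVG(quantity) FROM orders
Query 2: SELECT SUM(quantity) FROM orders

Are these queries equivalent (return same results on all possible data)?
No, not equivalent

Query 1 returns: [(11.166666666666666,)]
Query 2 returns: [(67,)]

Reason: AVG vs SUM give different aggregate values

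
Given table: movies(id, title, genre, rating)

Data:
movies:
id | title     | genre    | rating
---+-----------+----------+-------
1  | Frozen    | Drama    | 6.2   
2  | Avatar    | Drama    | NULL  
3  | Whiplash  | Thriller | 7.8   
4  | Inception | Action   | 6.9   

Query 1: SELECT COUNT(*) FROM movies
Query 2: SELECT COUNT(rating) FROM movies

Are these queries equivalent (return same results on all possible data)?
No, not equivalent

Query 1 returns: [(4,)]
Query 2 returns: [(3,)]

Reason: COUNT(*) includes NULLs, COUNT(column) excludes them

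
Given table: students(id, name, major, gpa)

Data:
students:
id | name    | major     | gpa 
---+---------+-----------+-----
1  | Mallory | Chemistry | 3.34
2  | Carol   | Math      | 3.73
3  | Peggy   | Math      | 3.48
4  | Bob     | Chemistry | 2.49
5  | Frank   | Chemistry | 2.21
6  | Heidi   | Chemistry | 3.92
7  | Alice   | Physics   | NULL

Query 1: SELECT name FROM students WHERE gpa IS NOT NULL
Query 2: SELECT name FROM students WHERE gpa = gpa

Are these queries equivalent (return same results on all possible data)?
Yes, equivalent

Both queries return: [('Bob',), ('Carol',), ('Frank',), ('Heidi',), ('Mallory',), ('Peggy',)]

Reason: IS NOT NULL vs self-equality (both exclude NULLs)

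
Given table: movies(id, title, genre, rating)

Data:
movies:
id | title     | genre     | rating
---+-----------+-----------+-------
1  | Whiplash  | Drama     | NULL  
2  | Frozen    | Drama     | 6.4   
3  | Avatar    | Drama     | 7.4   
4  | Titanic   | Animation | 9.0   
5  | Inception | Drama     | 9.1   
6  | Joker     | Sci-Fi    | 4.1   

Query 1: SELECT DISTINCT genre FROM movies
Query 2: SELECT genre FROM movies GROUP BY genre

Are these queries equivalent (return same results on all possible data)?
Yes, equivalent

Both queries return: [('Animation',), ('Drama',), ('Sci-Fi',)]

Reason: Both get unique genres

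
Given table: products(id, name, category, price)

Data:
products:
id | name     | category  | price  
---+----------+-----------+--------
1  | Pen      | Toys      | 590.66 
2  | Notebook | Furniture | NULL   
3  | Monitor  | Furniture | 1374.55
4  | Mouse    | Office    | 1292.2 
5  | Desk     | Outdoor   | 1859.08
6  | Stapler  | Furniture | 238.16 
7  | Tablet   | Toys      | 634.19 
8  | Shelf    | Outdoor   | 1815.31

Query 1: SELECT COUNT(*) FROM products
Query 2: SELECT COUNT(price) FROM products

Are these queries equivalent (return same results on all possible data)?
No, not equivalent

Query 1 returns: [(8,)]
Query 2 returns: [(7,)]

Reason: COUNT(*) includes NULLs, COUNT(column) excludes them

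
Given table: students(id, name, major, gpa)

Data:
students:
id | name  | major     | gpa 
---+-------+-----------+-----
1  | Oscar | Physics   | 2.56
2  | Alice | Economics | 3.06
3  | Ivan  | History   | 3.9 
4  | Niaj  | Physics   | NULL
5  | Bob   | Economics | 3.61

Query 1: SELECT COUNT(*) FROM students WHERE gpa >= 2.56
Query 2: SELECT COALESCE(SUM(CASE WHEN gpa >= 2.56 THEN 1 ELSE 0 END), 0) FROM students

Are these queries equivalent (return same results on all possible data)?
Yes, equivalent

Both queries return: [(4,)]

Reason: COUNT with WHERE vs conditional SUM (COALESCE handles empty-table NULL)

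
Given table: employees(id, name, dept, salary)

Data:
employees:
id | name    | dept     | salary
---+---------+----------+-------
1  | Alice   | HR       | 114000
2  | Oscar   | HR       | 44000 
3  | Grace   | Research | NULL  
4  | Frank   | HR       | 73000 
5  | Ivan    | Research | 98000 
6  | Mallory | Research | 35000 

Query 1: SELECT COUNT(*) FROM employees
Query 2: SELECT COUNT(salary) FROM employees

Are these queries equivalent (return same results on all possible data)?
No, not equivalent

Query 1 returns: [(6,)]
Query 2 returns: [(5,)]

Reason: COUNT(*) includes NULLs, COUNT(column) excludes them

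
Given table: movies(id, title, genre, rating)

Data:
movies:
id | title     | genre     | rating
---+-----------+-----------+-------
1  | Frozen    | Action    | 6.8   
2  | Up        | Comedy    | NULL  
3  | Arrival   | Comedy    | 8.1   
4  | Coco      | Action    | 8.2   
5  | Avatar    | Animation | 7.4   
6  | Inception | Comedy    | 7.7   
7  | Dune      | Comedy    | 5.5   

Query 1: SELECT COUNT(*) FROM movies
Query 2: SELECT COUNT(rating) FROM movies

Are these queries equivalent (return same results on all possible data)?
No, not equivalent

Query 1 returns: [(7,)]
Query 2 returns: [(6,)]

Reason: COUNT(*) includes NULLs, COUNT(column) excludes them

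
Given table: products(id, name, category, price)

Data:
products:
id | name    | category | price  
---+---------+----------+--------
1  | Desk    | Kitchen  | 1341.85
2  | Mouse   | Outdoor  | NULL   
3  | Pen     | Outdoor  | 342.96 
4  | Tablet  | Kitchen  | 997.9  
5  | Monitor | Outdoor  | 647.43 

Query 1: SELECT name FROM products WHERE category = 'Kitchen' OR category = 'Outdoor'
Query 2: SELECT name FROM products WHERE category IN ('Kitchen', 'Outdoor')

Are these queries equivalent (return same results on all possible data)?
Yes, equivalent

Both queries return: [('Desk',), ('Monitor',), ('Mouse',), ('Pen',), ('Tablet',)]

Reason: OR vs IN are equivalent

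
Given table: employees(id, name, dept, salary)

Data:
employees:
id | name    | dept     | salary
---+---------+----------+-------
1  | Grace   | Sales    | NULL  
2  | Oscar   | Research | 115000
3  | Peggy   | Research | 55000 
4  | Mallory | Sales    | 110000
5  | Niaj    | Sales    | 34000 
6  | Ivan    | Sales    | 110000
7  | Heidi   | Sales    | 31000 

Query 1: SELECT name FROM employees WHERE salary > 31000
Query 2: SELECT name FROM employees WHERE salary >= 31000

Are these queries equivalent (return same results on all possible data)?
No, not equivalent

Query 1 returns: [('Oscar',), ('Peggy',), ('Mallory',), ('Niaj',), ('Ivan',)]
Query 2 returns: [('Oscar',), ('Peggy',), ('Mallory',), ('Niaj',), ('Ivan',), ('Heidi',)]

Reason: > vs >= gives different results when salary = 31000 exists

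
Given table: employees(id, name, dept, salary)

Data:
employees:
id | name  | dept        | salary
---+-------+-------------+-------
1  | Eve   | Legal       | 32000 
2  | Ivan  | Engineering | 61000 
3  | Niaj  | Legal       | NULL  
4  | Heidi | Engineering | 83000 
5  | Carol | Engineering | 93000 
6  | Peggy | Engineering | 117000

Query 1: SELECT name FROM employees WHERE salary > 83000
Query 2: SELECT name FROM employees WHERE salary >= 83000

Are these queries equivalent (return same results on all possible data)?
No, not equivalent

Query 1 returns: [('Carol',), ('Peggy',)]
Query 2 returns: [('Heidi',), ('Carol',), ('Peggy',)]

Reason: > vs >= gives different results when salary = 83000 exists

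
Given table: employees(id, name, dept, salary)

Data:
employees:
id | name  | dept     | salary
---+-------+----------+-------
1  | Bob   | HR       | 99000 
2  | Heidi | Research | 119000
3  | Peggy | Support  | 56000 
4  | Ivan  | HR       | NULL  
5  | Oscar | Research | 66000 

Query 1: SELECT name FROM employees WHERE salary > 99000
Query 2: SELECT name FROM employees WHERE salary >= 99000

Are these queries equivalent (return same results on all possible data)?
No, not equivalent

Query 1 returns: [('Heidi',)]
Query 2 returns: [('Bob',), ('Heidi',)]

Reason: > vs >= gives different results when salary = 99000 exists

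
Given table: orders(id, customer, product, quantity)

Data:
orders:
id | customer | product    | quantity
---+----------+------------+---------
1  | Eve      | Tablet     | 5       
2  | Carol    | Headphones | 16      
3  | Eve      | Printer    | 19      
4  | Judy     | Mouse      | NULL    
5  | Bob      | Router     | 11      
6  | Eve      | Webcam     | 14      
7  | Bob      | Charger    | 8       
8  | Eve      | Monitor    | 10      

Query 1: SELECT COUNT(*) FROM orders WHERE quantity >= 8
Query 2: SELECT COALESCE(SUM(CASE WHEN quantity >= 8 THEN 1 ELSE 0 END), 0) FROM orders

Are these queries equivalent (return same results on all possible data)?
Yes, equivalent

Both queries return: [(6,)]

Reason: COUNT with WHERE vs conditional SUM (COALESCE handles empty-table NULL)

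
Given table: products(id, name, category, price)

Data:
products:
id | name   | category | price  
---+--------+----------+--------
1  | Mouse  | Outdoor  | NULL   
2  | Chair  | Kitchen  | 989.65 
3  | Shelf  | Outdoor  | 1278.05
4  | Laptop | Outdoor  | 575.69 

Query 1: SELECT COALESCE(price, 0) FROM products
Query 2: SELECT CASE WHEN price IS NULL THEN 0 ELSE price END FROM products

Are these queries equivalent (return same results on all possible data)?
Yes, equivalent

Both queries return: [(0,), (575.69,), (989.65,), (1278.05,)]

Reason: COALESCE vs CASE for NULL handling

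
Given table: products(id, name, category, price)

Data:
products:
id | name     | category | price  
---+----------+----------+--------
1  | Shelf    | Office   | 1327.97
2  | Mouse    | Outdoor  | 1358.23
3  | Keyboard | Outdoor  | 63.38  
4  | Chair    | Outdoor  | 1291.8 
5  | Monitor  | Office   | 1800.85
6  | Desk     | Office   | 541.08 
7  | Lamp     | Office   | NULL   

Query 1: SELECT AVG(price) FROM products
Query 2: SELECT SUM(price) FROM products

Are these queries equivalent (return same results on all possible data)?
No, not equivalent

Query 1 returns: [(1063.885,)]
Query 2 returns: [(6383.31,)]

Reason: AVG vs SUM give different aggregate values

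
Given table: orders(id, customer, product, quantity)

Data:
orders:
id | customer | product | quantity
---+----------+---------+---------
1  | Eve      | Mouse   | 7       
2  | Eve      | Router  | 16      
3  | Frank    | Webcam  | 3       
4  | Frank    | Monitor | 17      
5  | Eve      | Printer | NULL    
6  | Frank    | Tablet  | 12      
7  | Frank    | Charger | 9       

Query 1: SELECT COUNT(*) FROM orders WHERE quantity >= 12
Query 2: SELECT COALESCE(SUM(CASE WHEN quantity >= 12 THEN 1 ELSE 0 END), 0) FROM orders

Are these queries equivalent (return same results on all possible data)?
Yes, equivalent

Both queries return: [(3,)]

Reason: COUNT with WHERE vs conditional SUM (COALESCE handles empty-table NULL)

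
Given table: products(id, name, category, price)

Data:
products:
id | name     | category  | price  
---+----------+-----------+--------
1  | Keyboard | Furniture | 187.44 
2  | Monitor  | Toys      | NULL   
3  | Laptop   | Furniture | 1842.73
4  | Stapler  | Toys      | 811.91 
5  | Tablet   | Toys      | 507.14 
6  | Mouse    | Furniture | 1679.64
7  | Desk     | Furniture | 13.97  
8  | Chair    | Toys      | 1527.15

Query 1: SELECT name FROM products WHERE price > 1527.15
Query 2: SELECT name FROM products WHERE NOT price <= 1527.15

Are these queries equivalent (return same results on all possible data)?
Yes, equivalent

Both queries return: [('Laptop',), ('Mouse',)]

Reason: Both filter price > 1527.15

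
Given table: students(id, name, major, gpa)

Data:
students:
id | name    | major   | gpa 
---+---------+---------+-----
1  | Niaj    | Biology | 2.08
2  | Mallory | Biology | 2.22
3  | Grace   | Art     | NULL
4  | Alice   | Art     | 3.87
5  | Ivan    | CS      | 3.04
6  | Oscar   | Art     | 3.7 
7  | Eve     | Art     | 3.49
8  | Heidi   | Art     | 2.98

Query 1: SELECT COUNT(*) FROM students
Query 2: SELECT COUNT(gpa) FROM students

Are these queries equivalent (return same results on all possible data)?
No, not equivalent

Query 1 returns: [(8,)]
Query 2 returns: [(7,)]

Reason: COUNT(*) includes NULLs, COUNT(column) excludes them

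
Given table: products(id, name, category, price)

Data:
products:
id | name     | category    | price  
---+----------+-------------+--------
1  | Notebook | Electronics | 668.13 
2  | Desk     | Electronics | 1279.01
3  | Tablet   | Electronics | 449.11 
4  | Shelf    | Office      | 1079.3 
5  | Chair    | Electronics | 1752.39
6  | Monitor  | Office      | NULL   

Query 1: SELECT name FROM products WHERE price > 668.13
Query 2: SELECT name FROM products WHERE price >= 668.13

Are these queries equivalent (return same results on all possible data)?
No, not equivalent

Query 1 returns: [('Desk',), ('Shelf',), ('Chair',)]
Query 2 returns: [('Notebook',), ('Desk',), ('Shelf',), ('Chair',)]

Reason: > vs >= gives different results when price = 668.13 exists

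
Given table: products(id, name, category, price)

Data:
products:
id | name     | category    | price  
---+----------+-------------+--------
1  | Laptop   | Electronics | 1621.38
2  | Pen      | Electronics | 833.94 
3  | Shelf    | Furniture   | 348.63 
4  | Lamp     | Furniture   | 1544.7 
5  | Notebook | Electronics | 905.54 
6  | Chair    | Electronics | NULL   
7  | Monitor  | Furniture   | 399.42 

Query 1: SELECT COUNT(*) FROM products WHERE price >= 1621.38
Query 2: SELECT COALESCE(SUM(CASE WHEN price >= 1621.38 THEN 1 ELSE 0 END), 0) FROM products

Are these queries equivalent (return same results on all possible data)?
Yes, equivalent

Both queries return: [(1,)]

Reason: COUNT with WHERE vs conditional SUM (COALESCE handles empty-table NULL)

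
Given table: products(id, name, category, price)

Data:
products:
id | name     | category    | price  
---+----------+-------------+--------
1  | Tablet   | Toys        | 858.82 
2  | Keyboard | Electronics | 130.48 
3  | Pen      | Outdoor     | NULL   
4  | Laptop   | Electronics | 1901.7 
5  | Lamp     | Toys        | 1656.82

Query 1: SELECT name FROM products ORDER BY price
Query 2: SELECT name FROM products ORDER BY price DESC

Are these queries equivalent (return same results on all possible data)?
No, not equivalent

Query 1 returns: [('Pen',), ('Keyboard',), ('Tablet',), ('Lamp',), ('Laptop',)]
Query 2 returns: [('Laptop',), ('Lamp',), ('Tablet',), ('Keyboard',), ('Pen',)]

Reason: ASC vs DESC gives opposite ordering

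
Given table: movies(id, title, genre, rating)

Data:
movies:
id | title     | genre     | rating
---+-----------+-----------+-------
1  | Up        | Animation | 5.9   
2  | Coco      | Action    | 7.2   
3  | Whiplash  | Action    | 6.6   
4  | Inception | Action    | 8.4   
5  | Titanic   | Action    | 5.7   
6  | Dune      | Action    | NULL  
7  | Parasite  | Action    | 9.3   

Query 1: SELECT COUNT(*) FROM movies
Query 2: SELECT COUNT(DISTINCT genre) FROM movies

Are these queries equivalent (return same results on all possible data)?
No, not equivalent

Query 1 returns: [(7,)]
Query 2 returns: [(2,)]

Reason: COUNT(*) counts rows, COUNT(DISTINCT genre) counts unique genres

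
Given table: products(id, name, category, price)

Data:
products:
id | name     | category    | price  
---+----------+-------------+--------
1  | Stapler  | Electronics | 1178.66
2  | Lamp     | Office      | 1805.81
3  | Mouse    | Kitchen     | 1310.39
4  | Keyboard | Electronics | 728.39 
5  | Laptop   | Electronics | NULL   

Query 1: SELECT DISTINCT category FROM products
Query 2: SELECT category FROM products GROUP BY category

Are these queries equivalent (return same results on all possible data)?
Yes, equivalent

Both queries return: [('Electronics',), ('Kitchen',), ('Office',)]

Reason: Both get unique categorys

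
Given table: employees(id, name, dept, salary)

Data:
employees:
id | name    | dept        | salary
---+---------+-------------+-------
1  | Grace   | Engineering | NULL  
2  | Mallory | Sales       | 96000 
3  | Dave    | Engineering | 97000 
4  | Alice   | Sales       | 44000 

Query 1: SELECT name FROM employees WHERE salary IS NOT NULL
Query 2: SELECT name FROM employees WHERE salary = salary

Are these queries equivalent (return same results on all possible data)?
Yes, equivalent

Both queries return: [('Alice',), ('Dave',), ('Mallory',)]

Reason: IS NOT NULL vs self-equality (both exclude NULLs)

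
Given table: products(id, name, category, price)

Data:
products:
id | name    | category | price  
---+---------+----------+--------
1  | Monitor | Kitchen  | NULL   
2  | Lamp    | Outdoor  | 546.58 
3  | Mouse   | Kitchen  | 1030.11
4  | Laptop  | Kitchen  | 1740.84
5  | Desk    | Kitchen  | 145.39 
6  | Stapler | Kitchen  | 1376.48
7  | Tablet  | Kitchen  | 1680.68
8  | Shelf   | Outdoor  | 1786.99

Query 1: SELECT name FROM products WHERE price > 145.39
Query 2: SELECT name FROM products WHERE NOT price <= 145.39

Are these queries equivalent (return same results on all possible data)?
Yes, equivalent

Both queries return: [('Lamp',), ('Laptop',), ('Mouse',), ('Shelf',), ('Stapler',), ('Tablet',)]

Reason: Both filter price > 145.39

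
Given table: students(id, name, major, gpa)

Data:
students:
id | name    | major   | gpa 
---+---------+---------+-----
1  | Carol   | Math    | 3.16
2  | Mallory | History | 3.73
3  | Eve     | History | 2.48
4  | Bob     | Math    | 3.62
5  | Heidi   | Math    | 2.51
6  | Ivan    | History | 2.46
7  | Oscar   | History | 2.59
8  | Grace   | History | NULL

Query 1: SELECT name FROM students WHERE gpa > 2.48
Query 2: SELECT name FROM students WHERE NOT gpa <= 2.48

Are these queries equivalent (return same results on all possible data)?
Yes, equivalent

Both queries return: [('Bob',), ('Carol',), ('Heidi',), ('Mallory',), ('Oscar',)]

Reason: Both filter gpa > 2.48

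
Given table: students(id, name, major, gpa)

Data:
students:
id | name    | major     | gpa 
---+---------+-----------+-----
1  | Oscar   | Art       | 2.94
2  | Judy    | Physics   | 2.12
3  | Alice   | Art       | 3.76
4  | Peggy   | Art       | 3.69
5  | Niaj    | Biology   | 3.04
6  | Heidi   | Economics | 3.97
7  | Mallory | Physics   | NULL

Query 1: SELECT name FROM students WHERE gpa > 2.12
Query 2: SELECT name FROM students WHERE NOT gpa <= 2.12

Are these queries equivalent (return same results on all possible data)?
Yes, equivalent

Both queries return: [('Alice',), ('Heidi',), ('Niaj',), ('Oscar',), ('Peggy',)]

Reason: Both filter gpa > 2.12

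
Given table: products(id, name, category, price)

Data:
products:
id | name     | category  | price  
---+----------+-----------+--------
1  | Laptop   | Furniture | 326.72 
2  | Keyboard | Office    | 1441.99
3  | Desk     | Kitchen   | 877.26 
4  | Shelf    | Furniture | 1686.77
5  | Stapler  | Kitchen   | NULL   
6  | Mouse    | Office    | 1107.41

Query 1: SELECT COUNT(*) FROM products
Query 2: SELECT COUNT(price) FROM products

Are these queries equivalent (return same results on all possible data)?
No, not equivalent

Query 1 returns: [(6,)]
Query 2 returns: [(5,)]

Reason: COUNT(*) includes NULLs, COUNT(column) excludes them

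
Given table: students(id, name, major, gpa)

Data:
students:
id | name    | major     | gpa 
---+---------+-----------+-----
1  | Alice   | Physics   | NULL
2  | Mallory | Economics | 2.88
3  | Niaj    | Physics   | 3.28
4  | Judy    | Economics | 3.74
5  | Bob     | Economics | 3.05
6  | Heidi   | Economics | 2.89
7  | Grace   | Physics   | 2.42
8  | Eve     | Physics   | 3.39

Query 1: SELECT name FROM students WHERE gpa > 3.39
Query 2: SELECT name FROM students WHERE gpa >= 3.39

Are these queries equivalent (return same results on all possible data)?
No, not equivalent

Query 1 returns: [('Judy',)]
Query 2 returns: [('Judy',), ('Eve',)]

Reason: > vs >= gives different results when gpa = 3.39 exists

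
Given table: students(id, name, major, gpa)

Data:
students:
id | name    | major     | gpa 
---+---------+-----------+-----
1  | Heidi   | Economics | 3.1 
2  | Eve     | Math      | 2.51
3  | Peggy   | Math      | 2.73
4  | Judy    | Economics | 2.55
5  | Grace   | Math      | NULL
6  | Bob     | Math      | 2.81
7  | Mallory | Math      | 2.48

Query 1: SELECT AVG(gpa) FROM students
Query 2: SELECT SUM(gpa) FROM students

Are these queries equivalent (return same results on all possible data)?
No, not equivalent

Query 1 returns: [(2.6966666666666668,)]
Query 2 returns: [(16.18,)]

Reason: AVG vs SUM give different aggregate values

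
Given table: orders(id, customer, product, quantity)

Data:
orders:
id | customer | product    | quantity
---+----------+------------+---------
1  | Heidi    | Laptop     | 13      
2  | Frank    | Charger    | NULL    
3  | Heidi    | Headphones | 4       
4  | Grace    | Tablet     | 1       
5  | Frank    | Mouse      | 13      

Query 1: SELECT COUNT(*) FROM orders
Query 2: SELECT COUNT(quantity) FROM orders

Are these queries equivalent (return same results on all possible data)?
No, not equivalent

Query 1 returns: [(5,)]
Query 2 returns: [(4,)]

Reason: COUNT(*) includes NULLs, COUNT(column) excludes them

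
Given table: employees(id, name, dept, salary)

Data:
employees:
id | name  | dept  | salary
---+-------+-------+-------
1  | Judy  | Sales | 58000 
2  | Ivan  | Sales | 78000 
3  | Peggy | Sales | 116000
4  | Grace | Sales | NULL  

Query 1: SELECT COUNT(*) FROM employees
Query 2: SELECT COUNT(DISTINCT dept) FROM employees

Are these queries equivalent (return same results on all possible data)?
No, not equivalent

Query 1 returns: [(4,)]
Query 2 returns: [(1,)]

Reason: COUNT(*) counts rows, COUNT(DISTINCT dept) counts unique depts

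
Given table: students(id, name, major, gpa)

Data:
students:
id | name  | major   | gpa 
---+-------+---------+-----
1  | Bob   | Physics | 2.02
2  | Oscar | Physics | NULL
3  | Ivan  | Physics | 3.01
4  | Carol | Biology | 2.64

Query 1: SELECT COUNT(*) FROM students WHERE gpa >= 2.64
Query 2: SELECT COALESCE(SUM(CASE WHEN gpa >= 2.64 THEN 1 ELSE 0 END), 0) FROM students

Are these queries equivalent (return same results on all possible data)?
Yes, equivalent

Both queries return: [(2,)]

Reason: COUNT with WHERE vs conditional SUM (COALESCE handles empty-table NULL)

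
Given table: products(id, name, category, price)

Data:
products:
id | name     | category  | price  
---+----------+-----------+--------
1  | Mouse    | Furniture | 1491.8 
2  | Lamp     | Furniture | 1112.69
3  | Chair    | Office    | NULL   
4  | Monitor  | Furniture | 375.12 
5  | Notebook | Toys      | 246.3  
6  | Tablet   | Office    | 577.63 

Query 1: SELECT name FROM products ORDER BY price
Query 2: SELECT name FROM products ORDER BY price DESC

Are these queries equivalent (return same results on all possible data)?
No, not equivalent

Query 1 returns: [('Chair',), ('Notebook',), ('Monitor',), ('Tablet',), ('Lamp',), ('Mouse',)]
Query 2 returns: [('Mouse',), ('Lamp',), ('Tablet',), ('Monitor',), ('Notebook',), ('Chair',)]

Reason: ASC vs DESC gives opposite ordering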